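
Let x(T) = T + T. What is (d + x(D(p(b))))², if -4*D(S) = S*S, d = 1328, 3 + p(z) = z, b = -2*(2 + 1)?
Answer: 6630625/4 ≈ 1.6577e+6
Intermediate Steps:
b = -6 (b = -2*3 = -6)
p(z) = -3 + z
D(S) = -S²/4 (D(S) = -S*S/4 = -S²/4)
x(T) = 2*T
(d + x(D(p(b))))² = (1328 + 2*(-(-3 - 6)²/4))² = (1328 + 2*(-¼*(-9)²))² = (1328 + 2*(-¼*81))² = (1328 + 2*(-81/4))² = (1328 - 81/2)² = (2575/2)² = 6630625/4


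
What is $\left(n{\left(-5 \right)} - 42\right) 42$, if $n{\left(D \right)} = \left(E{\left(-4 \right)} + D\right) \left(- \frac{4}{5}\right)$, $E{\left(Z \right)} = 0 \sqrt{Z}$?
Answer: $-1596$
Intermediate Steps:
$E{\left(Z \right)} = 0$
$n{\left(D \right)} = - \frac{4 D}{5}$ ($n{\left(D \right)} = \left(0 + D\right) \left(- \frac{4}{5}\right) = D \left(\left(-4\right) \frac{1}{5}\right) = D \left(- \frac{4}{5}\right) = - \frac{4 D}{5}$)
$\left(n{\left(-5 \right)} - 42\right) 42 = \left(\left(- \frac{4}{5}\right) \left(-5\right) - 42\right) 42 = \left(4 - 42\right) 42 = \left(-38\right) 42 = -1596$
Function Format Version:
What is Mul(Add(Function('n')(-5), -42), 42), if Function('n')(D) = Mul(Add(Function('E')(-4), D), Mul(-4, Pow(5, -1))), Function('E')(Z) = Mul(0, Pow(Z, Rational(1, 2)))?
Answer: -1596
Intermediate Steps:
Function('E')(Z) = 0
Function('n')(D) = Mul(Rational(-4, 5), D) (Function('n')(D) = Mul(Add(0, D), Mul(-4, Pow(5, -1))) = Mul(D, Mul(-4, Rational(1, 5))) = Mul(D, Rational(-4, 5)) = Mul(Rational(-4, 5), D))
Mul(Add(Function('n')(-5), -42), 42) = Mul(Add(Mul(Rational(-4, 5), -5), -42), 42) = Mul(Add(4, -42), 42) = Mul(-38, 42) = -1596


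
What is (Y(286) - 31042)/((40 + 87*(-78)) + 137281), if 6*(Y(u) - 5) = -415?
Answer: -186637/783210 ≈ -0.23830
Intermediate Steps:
Y(u) = -385/6 (Y(u) = 5 + (1/6)*(-415) = 5 - 415/6 = -385/6)
(Y(286) - 31042)/((40 + 87*(-78)) + 137281) = (-385/6 - 31042)/((40 + 87*(-78)) + 137281) = -186637/(6*((40 - 6786) + 137281)) = -186637/(6*(-6746 + 137281)) = -186637/6/130535 = -186637/6*1/130535 = -186637/783210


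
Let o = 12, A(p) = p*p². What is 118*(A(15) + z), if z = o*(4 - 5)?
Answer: 396834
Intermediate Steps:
A(p) = p³
z = -12 (z = 12*(4 - 5) = 12*(-1) = -12)
118*(A(15) + z) = 118*(15³ - 12) = 118*(3375 - 12) = 118*3363 = 396834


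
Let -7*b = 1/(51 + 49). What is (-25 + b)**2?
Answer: 306285001/490000 ≈ 625.07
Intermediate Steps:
b = -1/700 (b = -1/(7*(51 + 49)) = -1/7/100 = -1/7*1/100 = -1/700 ≈ -0.0014286)
(-25 + b)**2 = (-25 - 1/700)**2 = (-17501/700)**2 = 306285001/490000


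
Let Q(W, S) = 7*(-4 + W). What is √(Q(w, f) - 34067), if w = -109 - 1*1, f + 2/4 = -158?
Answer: I*√34865 ≈ 186.72*I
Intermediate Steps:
f = -317/2 (f = -½ - 158 = -317/2 ≈ -158.50)
w = -110 (w = -109 - 1 = -110)
Q(W, S) = -28 + 7*W
√(Q(w, f) - 34067) = √((-28 + 7*(-110)) - 34067) = √((-28 - 770) - 34067) = √(-798 - 34067) = √(-34865) = I*√34865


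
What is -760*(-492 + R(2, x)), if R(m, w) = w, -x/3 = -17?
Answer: 335160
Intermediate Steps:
x = 51 (x = -3*(-17) = 51)
-760*(-492 + R(2, x)) = -760*(-492 + 51) = -760*(-441) = 335160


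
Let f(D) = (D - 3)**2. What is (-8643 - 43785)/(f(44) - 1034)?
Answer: -52428/647 ≈ -81.032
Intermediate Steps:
f(D) = (-3 + D)**2
(-8643 - 43785)/(f(44) - 1034) = (-8643 - 43785)/((-3 + 44)**2 - 1034) = -52428/(41**2 - 1034) = -52428/(1681 - 1034) = -52428/647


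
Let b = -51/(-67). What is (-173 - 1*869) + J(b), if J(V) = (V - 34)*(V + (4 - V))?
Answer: -78722/67 ≈ -1175.0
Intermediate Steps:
b = 51/67 (b = -51*(-1/67) = 51/67 ≈ 0.76119)
J(V) = -136 + 4*V (J(V) = (-34 + V)*4 = -136 + 4*V)
(-173 - 1*869) + J(b) = (-173 - 1*869) + (-136 + 4*(51/67)) = (-173 - 869) + (-136 + 204/67) = -1042 - 8908/67 = -78722/67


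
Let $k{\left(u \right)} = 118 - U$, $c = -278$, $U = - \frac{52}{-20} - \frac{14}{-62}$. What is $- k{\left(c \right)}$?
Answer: $- \frac{17852}{155} \approx -115.17$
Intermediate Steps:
$U = \frac{438}{155}$ ($U = \left(-52\right) \left(- \frac{1}{20}\right) - - \frac{7}{31} = \frac{13}{5} + \frac{7}{31} = \frac{438}{155} \approx 2.8258$)
$k{\left(u \right)} = \frac{17852}{155}$ ($k{\left(u \right)} = 118 - \frac{438}{155} = \frac{17852}{155}$)
$- k{\left(c \right)} = \left(-1\right) \frac{17852}{155} = - \frac{17852}{155}$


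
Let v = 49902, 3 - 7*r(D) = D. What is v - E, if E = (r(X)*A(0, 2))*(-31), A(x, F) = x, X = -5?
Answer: 49902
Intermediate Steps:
r(D) = 3/7 - D/7
E = 0 (E = ((3/7 - ⅐*(-5))*0)*(-31) = ((3/7 + 5/7)*0)*(-31) = ((8/7)*0)*(-31) = 0*(-31) = 0)
v - E = 49902 - 1*0 = 49902 + 0 = 49902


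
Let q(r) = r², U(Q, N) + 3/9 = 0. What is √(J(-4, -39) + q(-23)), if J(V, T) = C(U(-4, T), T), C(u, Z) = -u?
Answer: 2*√1191/3 ≈ 23.007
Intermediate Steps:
U(Q, N) = -⅓ (U(Q, N) = -⅓ + 0 = -⅓)
J(V, T) = ⅓ (J(V, T) = -1*(-⅓) = ⅓)
√(J(-4, -39) + q(-23)) = √(⅓ + (-23)²) = √(⅓ + 529) = √(1588/3) = 2*√1191/3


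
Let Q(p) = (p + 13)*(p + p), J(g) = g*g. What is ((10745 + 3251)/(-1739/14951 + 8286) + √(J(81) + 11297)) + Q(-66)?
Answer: 866889454208/123882247 + √17858 ≈ 7131.3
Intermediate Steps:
J(g) = g²
Q(p) = 2*p*(13 + p) (Q(p) = (13 + p)*(2*p) = 2*p*(13 + p))
((10745 + 3251)/(-1739/14951 + 8286) + √(J(81) + 11297)) + Q(-66) = ((10745 + 3251)/(-1739/14951 + 8286) + √(81² + 11297)) + 2*(-66)*(13 - 66) = (13996/(-1739*1/14951 + 8286) + √(6561 + 11297)) + 2*(-66)*(-53) = (13996/(-1739/14951 + 8286) + √17858) + 6996 = (13996/(123882247/14951) + √17858) + 6996 = (13996*(14951/123882247) + √17858) + 6996 = (209254196/123882247 + √17858) + 6996 = 866889454208/123882247 + √17858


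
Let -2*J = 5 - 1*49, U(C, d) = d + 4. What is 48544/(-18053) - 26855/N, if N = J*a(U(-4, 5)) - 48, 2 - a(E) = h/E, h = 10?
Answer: 4350892571/4621568 ≈ 941.43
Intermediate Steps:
U(C, d) = 4 + d
a(E) = 2 - 10/E
J = 22 (J = -(5 - 1*49)/2 = -(5 - 49)/2 = -½*(-44) = 22)
N = -256/9 (N = 22*(2 - 10/(4 + 5)) - 48 = 22*(2 - 10/9) - 48 = 22*(8/9) - 48 = 176/9 - 48 = -256/9 ≈ -28.444)
48544/(-18053) - 26855/N = 48544/(-18053) - 26855/(-256/9) = 48544*(-1/18053) - 26855*(-9/256) = -48544/18053 + 241695/256 = 4350892571/4621568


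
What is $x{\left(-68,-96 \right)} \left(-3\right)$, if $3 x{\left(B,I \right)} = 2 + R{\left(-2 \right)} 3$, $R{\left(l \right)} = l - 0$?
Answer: $4$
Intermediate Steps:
$R{\left(l \right)} = l$ ($R{\left(l \right)} = l + 0 = l$)
$x{\left(B,I \right)} = - \frac{4}{3}$ ($x{\left(B,I \right)} = \frac{2 - 6}{3} = \frac{1}{3} \left(-4\right) = - \frac{4}{3}$)
$x{\left(-68,-96 \right)} \left(-3\right) = \left(- \frac{4}{3}\right) \left(-3\right) = 4$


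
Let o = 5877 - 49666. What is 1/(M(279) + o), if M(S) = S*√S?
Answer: -43789/1895758882 - 837*√31/1895758882 ≈ -2.5557e-5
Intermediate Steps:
M(S) = S^(3/2)
o = -43789
1/(M(279) + o) = 1/(279^(3/2) - 43789) = 1/(837*√31 - 43789) = 1/(-43789 + 837*√31)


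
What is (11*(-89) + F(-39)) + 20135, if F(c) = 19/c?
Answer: 747065/39 ≈ 19156.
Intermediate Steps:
(11*(-89) + F(-39)) + 20135 = (11*(-89) + 19/(-39)) + 20135 = (-979 + 19*(-1/39)) + 20135 = (-979 - 19/39) + 20135 = -38200/39 + 20135 = 747065/39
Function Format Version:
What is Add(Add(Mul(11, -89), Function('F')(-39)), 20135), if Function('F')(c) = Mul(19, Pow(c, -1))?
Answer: Rational(747065, 39) ≈ 19156.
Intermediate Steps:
Add(Add(Mul(11, -89), Function('F')(-39)), 20135) = Add(Add(Mul(11, -89), Mul(19, Pow(-39, -1))), 20135) = Add(Add(-979, Mul(19, Rational(-1, 39))), 20135) = Add(Add(-979, Rational(-19, 39)), 20135) = Add(Rational(-38200, 39), 20135) = Rational(747065, 39)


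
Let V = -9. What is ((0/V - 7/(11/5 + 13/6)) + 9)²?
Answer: 938961/17161 ≈ 54.715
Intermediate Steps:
((0/V - 7/(11/5 + 13/6)) + 9)² = ((0/(-9) - 7/(11/5 + 13/6)) + 9)² = ((0*(-⅑) - 7/(11*(⅕) + 13*(⅙))) + 9)² = ((0 - 7/(11/5 + 13/6)) + 9)² = ((0 - 7/131/30) + 9)² = ((0 - 7*30/131) + 9)² = ((0 - 210/131) + 9)² = (-210/131 + 9)² = (969/131)² = 938961/17161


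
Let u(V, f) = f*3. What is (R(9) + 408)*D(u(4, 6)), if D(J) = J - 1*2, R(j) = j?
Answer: 6672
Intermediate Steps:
u(V, f) = 3*f
D(J) = -2 + J (D(J) = J - 2 = -2 + J)
(R(9) + 408)*D(u(4, 6)) = (9 + 408)*(-2 + 3*6) = 417*(-2 + 18) = 417*16 = 6672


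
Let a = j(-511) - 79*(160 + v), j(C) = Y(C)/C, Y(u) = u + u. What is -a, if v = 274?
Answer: 34284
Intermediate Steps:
Y(u) = 2*u
j(C) = 2 (j(C) = (2*C)/C = 2)
a = -34284 (a = 2 - 79*(160 + 274) = 2 - 79*434 = 2 - 34286 = -34284)
-a = -1*(-34284) = 34284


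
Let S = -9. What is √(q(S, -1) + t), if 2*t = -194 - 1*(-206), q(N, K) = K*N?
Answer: √15 ≈ 3.8730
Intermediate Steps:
t = 6 (t = (-194 - 1*(-206))/2 = (-194 + 206)/2 = (½)*12 = 6)
√(q(S, -1) + t) = √(-1*(-9) + 6) = √(9 + 6) = √15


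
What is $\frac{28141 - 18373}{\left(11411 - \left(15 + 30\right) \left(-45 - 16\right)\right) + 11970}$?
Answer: $\frac{4884}{13063} \approx 0.37388$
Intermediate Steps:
$\frac{28141 - 18373}{\left(11411 - \left(15 + 30\right) \left(-45 - 16\right)\right) + 11970} = \frac{9768}{\left(11411 - 45 \left(-61\right)\right) + 11970} = \frac{9768}{\left(11411 - -2745\right) + 11970} = \frac{9768}{\left(11411 + 2745\right) + 11970} = \frac{9768}{14156 + 11970} = \frac{9768}{26126} = 9768 \cdot \frac{1}{26126} = \frac{4884}{13063}$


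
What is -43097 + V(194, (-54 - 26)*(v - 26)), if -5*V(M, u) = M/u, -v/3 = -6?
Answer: -68955297/1600 ≈ -43097.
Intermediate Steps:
v = 18 (v = -3*(-6) = 18)
V(M, u) = -M/(5*u)
-43097 + V(194, (-54 - 26)*(v - 26)) = -43097 - ⅕*194/(-54 - 26)*(18 - 26) = -43097 - ⅕*194/(-80*(-8)) = -43097 - ⅕*194/640 = -43097 - ⅕*194*1/640 = -43097 - 97/1600 = -68955297/1600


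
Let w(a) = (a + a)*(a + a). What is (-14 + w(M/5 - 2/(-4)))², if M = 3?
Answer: 52441/625 ≈ 83.906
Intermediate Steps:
w(a) = 4*a² (w(a) = (2*a)*(2*a) = 4*a²)
(-14 + w(M/5 - 2/(-4)))² = (-14 + 4*(3/5 - 2/(-4))²)² = (-14 + 4*(3*(⅕) - 2*(-¼))²)² = (-14 + 4*(⅗ + ½)²)² = (-14 + 4*(11/10)²)² = (-14 + 4*(121/100))² = (-14 + 121/25)² = (-229/25)² = 52441/625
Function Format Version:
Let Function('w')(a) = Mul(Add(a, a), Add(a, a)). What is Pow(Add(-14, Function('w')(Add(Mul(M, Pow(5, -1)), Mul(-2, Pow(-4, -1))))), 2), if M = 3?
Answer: Rational(52441, 625) ≈ 83.906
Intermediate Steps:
Function('w')(a) = Mul(4, Pow(a, 2)) (Function('w')(a) = Mul(Mul(2, a), Mul(2, a)) = Mul(4, Pow(a, 2)))
Pow(Add(-14, Function('w')(Add(Mul(M, Pow(5, -1)), Mul(-2, Pow(-4, -1))))), 2) = Pow(Add(-14, Mul(4, Pow(Add(Mul(3, Pow(5, -1)), Mul(-2, Pow(-4, -1))), 2))), 2) = Pow(Add(-14, Mul(4, Pow(Add(Mul(3, Rational(1, 5)), Mul(-2, Rational(-1, 4))), 2))), 2) = Pow(Add(-14, Mul(4, Pow(Add(Rational(3, 5), Rational(1, 2)), 2))), 2) = Pow(Add(-14, Mul(4, Pow(Rational(11, 10), 2))), 2) = Pow(Add(-14, Mul(4, Rational(121, 100))), 2) = Pow(Add(-14, Rational(121, 25)), 2) = Pow(Rational(-229, 25), 2) = Rational(52441, 625)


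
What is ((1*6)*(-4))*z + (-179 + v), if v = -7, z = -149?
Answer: 3390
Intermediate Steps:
((1*6)*(-4))*z + (-179 + v) = ((1*6)*(-4))*(-149) + (-179 - 7) = (6*(-4))*(-149) - 186 = -24*(-149) - 186 = 3576 - 186 = 3390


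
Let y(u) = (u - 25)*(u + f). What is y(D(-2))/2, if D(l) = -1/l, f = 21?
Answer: -2107/8 ≈ -263.38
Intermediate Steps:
y(u) = (-25 + u)*(21 + u) (y(u) = (u - 25)*(u + 21) = (-25 + u)*(21 + u))
y(D(-2))/2 = (-525 + (-1/(-2))² - (-4)/(-2))/2 = (-525 + (-1*(-½))² - (-4)*(-1)/2)*(½) = (-525 + (½)² - 4*½)*(½) = (-525 + ¼ - 2)*(½) = -2107/4*½ = -2107/8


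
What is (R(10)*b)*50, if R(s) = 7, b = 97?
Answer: 33950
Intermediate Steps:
(R(10)*b)*50 = (7*97)*50 = 679*50 = 33950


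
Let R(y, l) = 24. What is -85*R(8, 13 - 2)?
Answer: -2040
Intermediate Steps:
-85*R(8, 13 - 2) = -85*24 = -2040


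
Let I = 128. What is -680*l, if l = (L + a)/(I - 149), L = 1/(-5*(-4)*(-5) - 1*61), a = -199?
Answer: -7262400/1127 ≈ -6444.0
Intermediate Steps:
L = -1/161 (L = 1/(20*(-5) - 61) = 1/(-100 - 61) = 1/(-161) = -1/161 ≈ -0.0062112)
l = 10680/1127 (l = (-1/161 - 199)/(128 - 149) = -32040/161/(-21) = -32040/161*(-1/21) = 10680/1127 ≈ 9.4765)
-680*l = -680*10680/1127 = -7262400/1127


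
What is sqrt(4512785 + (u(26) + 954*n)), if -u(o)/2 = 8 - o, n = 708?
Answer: sqrt(5188253) ≈ 2277.8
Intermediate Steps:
u(o) = -16 + 2*o (u(o) = -2*(8 - o) = -16 + 2*o)
sqrt(4512785 + (u(26) + 954*n)) = sqrt(4512785 + ((-16 + 2*26) + 954*708)) = sqrt(4512785 + ((-16 + 52) + 675432)) = sqrt(4512785 + (36 + 675432)) = sqrt(4512785 + 675468) = sqrt(5188253)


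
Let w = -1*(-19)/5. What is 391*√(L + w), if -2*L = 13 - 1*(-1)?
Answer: 1564*I*√5/5 ≈ 699.44*I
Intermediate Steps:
L = -7 (L = -(13 - 1*(-1))/2 = -(13 + 1)/2 = -½*14 = -7)
w = 19/5 (w = 19*(⅕) = 19/5 ≈ 3.8000)
391*√(L + w) = 391*√(-7 + 19/5) = 391*√(-16/5) = 391*(4*I*√5/5) = 1564*I*√5/5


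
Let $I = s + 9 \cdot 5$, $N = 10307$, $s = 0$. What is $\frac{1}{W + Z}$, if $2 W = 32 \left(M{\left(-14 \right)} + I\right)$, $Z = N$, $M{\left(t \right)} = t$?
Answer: $\frac{1}{10803} \approx 9.2567 \cdot 10^{-5}$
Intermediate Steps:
$I = 45$ ($I = 0 + 9 \cdot 5 = 0 + 45 = 45$)
$Z = 10307$
$W = 496$ ($W = \frac{32 \left(-14 + 45\right)}{2} = \frac{32 \cdot 31}{2} = \frac{1}{2} \cdot 992 = 496$)
$\frac{1}{W + Z} = \frac{1}{496 + 10307} = \frac{1}{10803}$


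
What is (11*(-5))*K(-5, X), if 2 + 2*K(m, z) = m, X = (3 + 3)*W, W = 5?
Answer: 385/2 ≈ 192.50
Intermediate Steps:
X = 30 (X = (3 + 3)*5 = 6*5 = 30)
K(m, z) = -1 + m/2
(11*(-5))*K(-5, X) = (11*(-5))*(-1 + (1/2)*(-5)) = -55*(-1 - 5/2) = -55*(-7/2) = 385/2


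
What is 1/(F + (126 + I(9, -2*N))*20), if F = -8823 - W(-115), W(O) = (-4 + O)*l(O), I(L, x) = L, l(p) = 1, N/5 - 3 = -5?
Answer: -1/6004 ≈ -0.00016656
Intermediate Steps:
N = -10 (N = 15 + 5*(-5) = 15 - 25 = -10)
W(O) = -4 + O (W(O) = (-4 + O)*1 = -4 + O)
F = -8704 (F = -8823 - (-4 - 115) = -8823 - 1*(-119) = -8823 + 119 = -8704)
1/(F + (126 + I(9, -2*N))*20) = 1/(-8704 + (126 + 9)*20) = 1/(-8704 + 135*20) = 1/(-8704 + 2700) = 1/(-6004) = -1/6004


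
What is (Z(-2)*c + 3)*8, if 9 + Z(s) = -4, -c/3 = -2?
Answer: -600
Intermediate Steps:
c = 6 (c = -3*(-2) = 6)
Z(s) = -13 (Z(s) = -9 - 4 = -13)
(Z(-2)*c + 3)*8 = (-13*6 + 3)*8 = (-78 + 3)*8 = -75*8 = -600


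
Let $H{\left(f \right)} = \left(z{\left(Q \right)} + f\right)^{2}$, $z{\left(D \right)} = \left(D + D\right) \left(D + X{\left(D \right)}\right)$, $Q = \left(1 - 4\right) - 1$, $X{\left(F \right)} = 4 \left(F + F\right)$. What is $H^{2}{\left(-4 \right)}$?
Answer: $6505390336$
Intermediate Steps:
$X{\left(F \right)} = 8 F$ ($X{\left(F \right)} = 4 \cdot 2 F = 8 F$)
$Q = -4$ ($Q = -3 - 1 = -4$)
$z{\left(D \right)} = 18 D^{2}$ ($z{\left(D \right)} = \left(D + D\right) \left(D + 8 D\right) = 2 D 9 D = 18 D^{2}$)
$H{\left(f \right)} = \left(288 + f\right)^{2}$ ($H{\left(f \right)} = \left(18 \left(-4\right)^{2} + f\right)^{2} = \left(18 \cdot 16 + f\right)^{2} = \left(288 + f\right)^{2}$)
$H^{2}{\left(-4 \right)} = \left(\left(288 - 4\right)^{2}\right)^{2} = \left(284^{2}\right)^{2} = 80656^{2} = 6505390336$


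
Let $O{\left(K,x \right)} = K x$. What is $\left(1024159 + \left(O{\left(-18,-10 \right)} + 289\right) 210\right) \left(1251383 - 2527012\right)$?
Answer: $-1432083621221$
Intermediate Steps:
$\left(1024159 + \left(O{\left(-18,-10 \right)} + 289\right) 210\right) \left(1251383 - 2527012\right) = \left(1024159 + \left(\left(-18\right) \left(-10\right) + 289\right) 210\right) \left(1251383 - 2527012\right) = \left(1024159 + \left(180 + 289\right) 210\right) \left(-1275629\right) = \left(1024159 + 469 \cdot 210\right) \left(-1275629\right) = \left(1024159 + 98490\right) \left(-1275629\right) = 1122649 \left(-1275629\right) = -1432083621221$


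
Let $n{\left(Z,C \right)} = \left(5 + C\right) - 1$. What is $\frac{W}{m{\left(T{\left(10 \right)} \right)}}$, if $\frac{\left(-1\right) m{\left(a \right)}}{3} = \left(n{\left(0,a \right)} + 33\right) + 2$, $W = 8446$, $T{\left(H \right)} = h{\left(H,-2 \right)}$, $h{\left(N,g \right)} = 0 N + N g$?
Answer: $- \frac{8446}{57} \approx -148.18$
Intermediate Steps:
$h{\left(N,g \right)} = N g$ ($h{\left(N,g \right)} = 0 + N g = N g$)
$n{\left(Z,C \right)} = 4 + C$
$T{\left(H \right)} = - 2 H$ ($T{\left(H \right)} = H \left(-2\right) = - 2 H$)
$m{\left(a \right)} = -117 - 3 a$ ($m{\left(a \right)} = - 3 \left(\left(\left(4 + a\right) + 33\right) + 2\right) = - 3 \left(\left(37 + a\right) + 2\right) = - 3 \left(39 + a\right) = -117 - 3 a$)
$\frac{W}{m{\left(T{\left(10 \right)} \right)}} = \frac{8446}{-117 - 3 \left(\left(-2\right) 10\right)} = \frac{8446}{-117 - -60} = \frac{8446}{-117 + 60} = \frac{8446}{-57} = 8446 \left(- \frac{1}{57}\right) = - \frac{8446}{57}$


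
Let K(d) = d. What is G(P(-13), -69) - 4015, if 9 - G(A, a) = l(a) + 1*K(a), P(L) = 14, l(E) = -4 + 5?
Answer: -3938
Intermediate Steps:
l(E) = 1
G(A, a) = 8 - a (G(A, a) = 9 - (1 + 1*a) = 9 - (1 + a) = 9 + (-1 - a) = 8 - a)
G(P(-13), -69) - 4015 = (8 - 1*(-69)) - 4015 = (8 + 69) - 4015 = 77 - 4015 = -3938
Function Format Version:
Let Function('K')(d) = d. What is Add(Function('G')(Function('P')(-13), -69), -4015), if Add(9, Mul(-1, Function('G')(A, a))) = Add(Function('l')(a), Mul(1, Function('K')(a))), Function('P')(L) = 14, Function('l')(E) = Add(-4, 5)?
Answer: -3938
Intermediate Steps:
Function('l')(E) = 1
Function('G')(A, a) = Add(8, Mul(-1, a)) (Function('G')(A, a) = Add(9, Mul(-1, Add(1, Mul(1, a)))) = Add(9, Mul(-1, Add(1, a))) = Add(9, Add(-1, Mul(-1, a))) = Add(8, Mul(-1, a)))
Add(Function('G')(Function('P')(-13), -69), -4015) = Add(Add(8, Mul(-1, -69)), -4015) = Add(Add(8, 69), -4015) = Add(77, -4015) = -3938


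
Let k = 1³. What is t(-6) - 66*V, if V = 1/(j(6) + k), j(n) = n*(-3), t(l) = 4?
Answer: 134/17 ≈ 7.8824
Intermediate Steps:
k = 1
j(n) = -3*n
V = -1/17 (V = 1/(-3*6 + 1) = 1/(-18 + 1) = 1/(-17) = -1/17 ≈ -0.058824)
t(-6) - 66*V = 4 - 66*(-1/17) = 4 + 66/17 = 134/17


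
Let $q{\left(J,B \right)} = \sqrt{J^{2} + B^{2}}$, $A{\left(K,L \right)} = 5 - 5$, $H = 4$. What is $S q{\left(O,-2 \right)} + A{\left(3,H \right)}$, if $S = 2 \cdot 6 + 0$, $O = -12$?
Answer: $24 \sqrt{37} \approx 145.99$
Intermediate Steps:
$A{\left(K,L \right)} = 0$
$q{\left(J,B \right)} = \sqrt{B^{2} + J^{2}}$
$S = 12$ ($S = 12 + 0 = 12$)
$S q{\left(O,-2 \right)} + A{\left(3,H \right)} = 12 \sqrt{\left(-2\right)^{2} + \left(-12\right)^{2}} + 0 = 12 \sqrt{4 + 144} + 0 = 12 \sqrt{148} + 0 = 12 \cdot 2 \sqrt{37} + 0 = 24 \sqrt{37} + 0 = 24 \sqrt{37}$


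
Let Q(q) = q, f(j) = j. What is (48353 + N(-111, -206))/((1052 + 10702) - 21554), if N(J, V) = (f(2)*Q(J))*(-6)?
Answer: -9937/1960 ≈ -5.0699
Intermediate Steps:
N(J, V) = -12*J (N(J, V) = (2*J)*(-6) = -12*J)
(48353 + N(-111, -206))/((1052 + 10702) - 21554) = (48353 - 12*(-111))/((1052 + 10702) - 21554) = (48353 + 1332)/(11754 - 21554) = 49685/(-9800) = 49685*(-1/9800) = -9937/1960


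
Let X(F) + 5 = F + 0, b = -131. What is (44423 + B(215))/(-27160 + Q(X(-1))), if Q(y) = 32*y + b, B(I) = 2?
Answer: -44425/27483 ≈ -1.6165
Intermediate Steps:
X(F) = -5 + F (X(F) = -5 + (F + 0) = -5 + F)
Q(y) = -131 + 32*y (Q(y) = 32*y - 131 = -131 + 32*y)
(44423 + B(215))/(-27160 + Q(X(-1))) = (44423 + 2)/(-27160 + (-131 + 32*(-5 - 1))) = 44425/(-27160 + (-131 + 32*(-6))) = 44425/(-27160 + (-131 - 192)) = 44425/(-27160 - 323) = 44425/(-27483) = 44425*(-1/27483) = -44425/27483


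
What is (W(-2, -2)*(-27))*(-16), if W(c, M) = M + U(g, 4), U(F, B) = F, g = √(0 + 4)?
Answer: 0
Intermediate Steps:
g = 2 (g = √4 = 2)
W(c, M) = 2 + M (W(c, M) = M + 2 = 2 + M)
(W(-2, -2)*(-27))*(-16) = ((2 - 2)*(-27))*(-16) = (0*(-27))*(-16) = 0*(-16) = 0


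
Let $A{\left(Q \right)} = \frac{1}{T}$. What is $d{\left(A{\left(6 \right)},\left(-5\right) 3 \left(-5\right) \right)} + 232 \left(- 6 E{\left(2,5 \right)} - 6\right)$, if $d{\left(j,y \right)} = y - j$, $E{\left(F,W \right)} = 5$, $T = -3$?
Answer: $- \frac{24830}{3} \approx -8276.7$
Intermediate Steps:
$A{\left(Q \right)} = - \frac{1}{3}$ ($A{\left(Q \right)} = \frac{1}{-3} = - \frac{1}{3}$)
$d{\left(A{\left(6 \right)},\left(-5\right) 3 \left(-5\right) \right)} + 232 \left(- 6 E{\left(2,5 \right)} - 6\right) = \left(\left(-5\right) 3 \left(-5\right) - - \frac{1}{3}\right) + 232 \left(\left(-6\right) 5 - 6\right) = \left(\left(-15\right) \left(-5\right) + \frac{1}{3}\right) + 232 \left(-30 - 6\right) = \left(75 + \frac{1}{3}\right) + 232 \left(-36\right) = \frac{226}{3} - 8352 = - \frac{24830}{3}$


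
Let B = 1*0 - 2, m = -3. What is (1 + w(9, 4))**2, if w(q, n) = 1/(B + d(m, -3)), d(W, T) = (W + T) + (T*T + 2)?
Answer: 16/9 ≈ 1.7778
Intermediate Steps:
d(W, T) = 2 + T + W + T**2 (d(W, T) = (T + W) + (T**2 + 2) = (T + W) + (2 + T**2) = 2 + T + W + T**2)
B = -2 (B = 0 - 2 = -2)
w(q, n) = 1/3 (w(q, n) = 1/(-2 + (2 - 3 - 3 + (-3)**2)) = 1/(-2 + (2 - 3 - 3 + 9)) = 1/(-2 + 5) = 1/3)
(1 + w(9, 4))**2 = (1 + 1/3)**2 = (4/3)**2 = 16/9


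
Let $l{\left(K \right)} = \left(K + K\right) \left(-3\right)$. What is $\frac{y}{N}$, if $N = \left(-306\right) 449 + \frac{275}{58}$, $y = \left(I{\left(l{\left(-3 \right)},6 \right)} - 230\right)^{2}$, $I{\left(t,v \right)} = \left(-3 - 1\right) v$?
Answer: $- \frac{3741928}{7968577} \approx -0.46959$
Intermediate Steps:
$l{\left(K \right)} = - 6 K$ ($l{\left(K \right)} = 2 K \left(-3\right) = - 6 K$)
$I{\left(t,v \right)} = - 4 v$
$y = 64516$ ($y = \left(\left(-4\right) 6 - 230\right)^{2} = \left(-24 - 230\right)^{2} = \left(-254\right)^{2} = 64516$)
$N = - \frac{7968577}{58}$ ($N = -137394 + 275 \cdot \frac{1}{58} = -137394 + \frac{275}{58} = - \frac{7968577}{58} \approx -1.3739 \cdot 10^{5}$)
$\frac{y}{N} = \frac{64516}{- \frac{7968577}{58}} = 64516 \left(- \frac{58}{7968577}\right) = - \frac{3741928}{7968577}$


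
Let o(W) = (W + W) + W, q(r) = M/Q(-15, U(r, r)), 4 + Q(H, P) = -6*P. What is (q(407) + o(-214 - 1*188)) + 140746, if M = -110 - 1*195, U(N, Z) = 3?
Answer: 3070185/22 ≈ 1.3955e+5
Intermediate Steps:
Q(H, P) = -4 - 6*P
M = -305 (M = -110 - 195 = -305)
q(r) = 305/22 (q(r) = -305/(-4 - 6*3) = -305/(-4 - 18) = -305/(-22) = -305*(-1/22) = 305/22)
o(W) = 3*W (o(W) = 2*W + W = 3*W)
(q(407) + o(-214 - 1*188)) + 140746 = (305/22 + 3*(-214 - 1*188)) + 140746 = (305/22 + 3*(-214 - 188)) + 140746 = (305/22 + 3*(-402)) + 140746 = (305/22 - 1206) + 140746 = -26227/22 + 140746 = 3070185/22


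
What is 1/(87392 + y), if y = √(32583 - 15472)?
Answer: 87392/7637344553 - √17111/7637344553 ≈ 1.1426e-5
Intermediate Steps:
y = √17111 ≈ 130.81
1/(87392 + y) = 1/(87392 + √17111)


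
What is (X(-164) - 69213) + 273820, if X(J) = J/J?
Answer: 204608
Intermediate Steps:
X(J) = 1
(X(-164) - 69213) + 273820 = (1 - 69213) + 273820 = -69212 + 273820 = 204608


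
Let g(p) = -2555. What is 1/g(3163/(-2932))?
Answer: -1/2555 ≈ -0.00039139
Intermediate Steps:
1/g(3163/(-2932)) = 1/(-2555) = -1/2555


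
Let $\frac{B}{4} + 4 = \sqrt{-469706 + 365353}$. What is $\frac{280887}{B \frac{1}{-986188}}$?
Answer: $\frac{277007388756}{104369} + \frac{69251847189 i \sqrt{104353}}{104369} \approx 2.6541 \cdot 10^{6} + 2.1434 \cdot 10^{8} i$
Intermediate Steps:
$B = -16 + 4 i \sqrt{104353}$ ($B = -16 + 4 \sqrt{-469706 + 365353} = -16 + 4 \sqrt{-104353} = -16 + 4 i \sqrt{104353} \approx -16.0 + 1292.1 i$)
$\frac{280887}{B \frac{1}{-986188}} = \frac{280887}{\left(-16 + 4 i \sqrt{104353}\right) \frac{1}{-986188}} = \frac{280887}{\left(-16 + 4 i \sqrt{104353}\right) \left(- \frac{1}{986188}\right)} = \frac{280887}{\frac{4}{246547} - \frac{i \sqrt{104353}}{246547}}$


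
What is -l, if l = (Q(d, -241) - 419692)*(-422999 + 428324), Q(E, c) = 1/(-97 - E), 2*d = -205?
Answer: 24583448250/11 ≈ 2.2349e+9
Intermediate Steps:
d = -205/2 (d = (½)*(-205) = -205/2 ≈ -102.50)
l = -24583448250/11 (l = (-1/(97 - 205/2) - 419692)*(-422999 + 428324) = (-1/(-11/2) - 419692)*5325 = (-1*(-2/11) - 419692)*5325 = (2/11 - 419692)*5325 = -4616610/11*5325 = -24583448250/11 ≈ -2.2349e+9)
-l = -1*(-24583448250/11) = 24583448250/11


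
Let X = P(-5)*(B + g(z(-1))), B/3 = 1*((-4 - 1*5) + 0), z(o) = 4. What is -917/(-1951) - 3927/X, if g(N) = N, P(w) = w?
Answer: -7556122/224365 ≈ -33.678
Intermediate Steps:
B = -27 (B = 3*(1*((-4 - 1*5) + 0)) = 3*(1*((-4 - 5) + 0)) = 3*(1*(-9 + 0)) = 3*(1*(-9)) = 3*(-9) = -27)
X = 115 (X = -5*(-27 + 4) = -5*(-23) = 115)
-917/(-1951) - 3927/X = -917/(-1951) - 3927/115 = -917*(-1/1951) - 3927*1/115 = 917/1951 - 3927/115 = -7556122/224365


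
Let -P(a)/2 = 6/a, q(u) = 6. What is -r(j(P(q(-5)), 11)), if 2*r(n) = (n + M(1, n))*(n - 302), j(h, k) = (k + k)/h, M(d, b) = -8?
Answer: -5947/2 ≈ -2973.5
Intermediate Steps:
P(a) = -12/a
j(h, k) = 2*k/h (j(h, k) = (2*k)/h = 2*k/h)
r(n) = (-302 + n)*(-8 + n)/2 (r(n) = ((n - 8)*(n - 302))/2 = ((-8 + n)*(-302 + n))/2 = ((-302 + n)*(-8 + n))/2 = (-302 + n)*(-8 + n)/2)
-r(j(P(q(-5)), 11)) = -(1208 + (2*11/(-12/6))²/2 - 310*11/((-12/6))) = -(1208 + (2*11/(-12*⅙))²/2 - 310*11/((-12*⅙))) = -(1208 + (2*11/(-2))²/2 - 310*11/(-2)) = -(1208 + (2*11*(-½))²/2 - 310*11*(-1)/2) = -(1208 + (½)*(-11)² - 155*(-11)) = -(1208 + (½)*121 + 1705) = -(1208 + 121/2 + 1705) = -1*5947/2 = -5947/2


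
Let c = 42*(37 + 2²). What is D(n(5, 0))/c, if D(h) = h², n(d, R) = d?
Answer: 25/1722 ≈ 0.014518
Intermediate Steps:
c = 1722 (c = 42*(37 + 4) = 42*41 = 1722)
D(n(5, 0))/c = 5²/1722 = 25*(1/1722) = 25/1722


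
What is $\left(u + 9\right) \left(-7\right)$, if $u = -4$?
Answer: $-35$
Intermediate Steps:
$\left(u + 9\right) \left(-7\right) = \left(-4 + 9\right) \left(-7\right) = 5 \left(-7\right) = -35$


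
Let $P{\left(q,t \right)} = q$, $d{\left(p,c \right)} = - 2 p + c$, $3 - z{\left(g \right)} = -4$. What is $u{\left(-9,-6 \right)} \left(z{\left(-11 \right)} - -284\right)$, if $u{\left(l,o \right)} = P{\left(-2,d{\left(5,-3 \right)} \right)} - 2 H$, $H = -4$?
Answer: $1746$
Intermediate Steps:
$z{\left(g \right)} = 7$ ($z{\left(g \right)} = 3 - -4 = 3 + 4 = 7$)
$d{\left(p,c \right)} = c - 2 p$
$u{\left(l,o \right)} = 6$ ($u{\left(l,o \right)} = -2 - -8 = -2 + 8 = 6$)
$u{\left(-9,-6 \right)} \left(z{\left(-11 \right)} - -284\right) = 6 \left(7 - -284\right) = 6 \left(7 + 284\right) = 6 \cdot 291 = 1746$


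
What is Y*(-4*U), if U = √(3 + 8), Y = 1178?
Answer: -4712*√11 ≈ -15628.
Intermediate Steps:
U = √11 ≈ 3.3166
Y*(-4*U) = 1178*(-4*√11) = -4712*√11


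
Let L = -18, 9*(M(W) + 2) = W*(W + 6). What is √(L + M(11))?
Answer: √7/3 ≈ 0.88192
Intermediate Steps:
M(W) = -2 + W*(6 + W)/9 (M(W) = -2 + (W*(W + 6))/9 = -2 + (W*(6 + W))/9 = -2 + W*(6 + W)/9)
√(L + M(11)) = √(-18 + (-2 + (⅑)*11² + (⅔)*11)) = √(-18 + (-2 + (⅑)*121 + 22/3)) = √(-18 + (-2 + 121/9 + 22/3)) = √(-18 + 169/9) = √(7/9) = √7/3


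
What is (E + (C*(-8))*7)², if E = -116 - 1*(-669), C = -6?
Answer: 790321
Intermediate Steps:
E = 553 (E = -116 + 669 = 553)
(E + (C*(-8))*7)² = (553 - 6*(-8)*7)² = (553 + 48*7)² = (553 + 336)² = 889² = 790321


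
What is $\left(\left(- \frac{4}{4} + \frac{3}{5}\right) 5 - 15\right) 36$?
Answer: $-612$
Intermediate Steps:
$\left(\left(- \frac{4}{4} + \frac{3}{5}\right) 5 - 15\right) 36 = \left(\left(\left(-4\right) \frac{1}{4} + 3 \cdot \frac{1}{5}\right) 5 - 15\right) 36 = \left(\left(-1 + \frac{3}{5}\right) 5 - 15\right) 36 = \left(\left(- \frac{2}{5}\right) 5 - 15\right) 36 = \left(-2 - 15\right) 36 = \left(-17\right) 36 = -612$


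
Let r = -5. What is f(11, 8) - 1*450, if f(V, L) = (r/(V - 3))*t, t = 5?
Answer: -3625/8 ≈ -453.13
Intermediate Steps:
f(V, L) = -25/(-3 + V) (f(V, L) = -5/(V - 3)*5 = -5/(-3 + V)*5 = -25/(-3 + V))
f(11, 8) - 1*450 = -25/(-3 + 11) - 1*450 = -25/8 - 450 = -3625/8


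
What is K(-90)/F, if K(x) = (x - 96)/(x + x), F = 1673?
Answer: 31/50190 ≈ 0.00061765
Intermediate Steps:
K(x) = (-96 + x)/(2*x) (K(x) = (-96 + x)/((2*x)) = (-96 + x)*(1/(2*x)) = (-96 + x)/(2*x))
K(-90)/F = ((½)*(-96 - 90)/(-90))/1673 = ((½)*(-1/90)*(-186))*(1/1673) = (31/30)*(1/1673) = 31/50190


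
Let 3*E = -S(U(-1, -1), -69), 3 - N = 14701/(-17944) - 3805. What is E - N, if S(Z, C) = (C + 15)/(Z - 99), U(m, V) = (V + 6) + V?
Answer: -6493141027/1704680 ≈ -3809.0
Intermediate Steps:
U(m, V) = 6 + 2*V (U(m, V) = (6 + V) + V = 6 + 2*V)
S(Z, C) = (15 + C)/(-99 + Z)
N = 68345453/17944 (N = 3 - (14701/(-17944) - 3805) = 3 - (14701*(-1/17944) - 3805) = 3 - (-14701/17944 - 3805) = 3 - 1*(-68291621/17944) = 3 + 68291621/17944 = 68345453/17944 ≈ 3808.8)
E = -18/95 (E = (-(15 - 69)/(-99 + (6 + 2*(-1))))/3 = (-(-54)/(-99 + (6 - 2)))/3 = (-(-54)/(-99 + 4))/3 = (-(-54)/(-95))/3 = (-(-1)*(-54)/95)/3 = (-1*54/95)/3 = (⅓)*(-54/95) = -18/95 ≈ -0.18947)
E - N = -18/95 - 1*68345453/17944 = -18/95 - 68345453/17944 = -6493141027/1704680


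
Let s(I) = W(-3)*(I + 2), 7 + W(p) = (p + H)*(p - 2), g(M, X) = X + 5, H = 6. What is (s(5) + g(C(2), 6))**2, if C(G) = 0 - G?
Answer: 20449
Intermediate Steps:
C(G) = -G
g(M, X) = 5 + X
W(p) = -7 + (-2 + p)*(6 + p) (W(p) = -7 + (p + 6)*(p - 2) = -7 + (6 + p)*(-2 + p) = -7 + (-2 + p)*(6 + p))
s(I) = -44 - 22*I (s(I) = (-19 + (-3)**2 + 4*(-3))*(I + 2) = (-19 + 9 - 12)*(2 + I) = -22*(2 + I) = -44 - 22*I)
(s(5) + g(C(2), 6))**2 = ((-44 - 22*5) + (5 + 6))**2 = ((-44 - 110) + 11)**2 = (-154 + 11)**2 = (-143)**2 = 20449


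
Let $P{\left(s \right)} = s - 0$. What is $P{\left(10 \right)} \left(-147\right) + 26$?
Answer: $-1444$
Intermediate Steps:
$P{\left(s \right)} = s$ ($P{\left(s \right)} = s + 0 = s$)
$P{\left(10 \right)} \left(-147\right) + 26 = 10 \left(-147\right) + 26 = -1470 + 26 = -1444$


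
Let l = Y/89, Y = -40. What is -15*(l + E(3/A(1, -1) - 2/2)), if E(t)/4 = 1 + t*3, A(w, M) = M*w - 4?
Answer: 20892/89 ≈ 234.74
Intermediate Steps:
A(w, M) = -4 + M*w
E(t) = 4 + 12*t (E(t) = 4*(1 + t*3) = 4*(1 + 3*t) = 4 + 12*t)
l = -40/89 ≈ -0.44944
-15*(l + E(3/A(1, -1) - 2/2)) = -15*(-40/89 + (4 + 12*(3/(-4 - 1*1) - 2/2))) = -15*(-40/89 + (4 + 12*(3/(-4 - 1) - 2*1/2))) = -15*(-40/89 + (4 + 12*(3/(-5) - 1))) = -15*(-40/89 + (4 + 12*(3*(-1/5) - 1))) = -15*(-40/89 + (4 + 12*(-3/5 - 1))) = -15*(-40/89 + (4 + 12*(-8/5))) = -15*(-40/89 + (4 - 96/5)) = -15*(-40/89 - 76/5) = -15*(-6964/445) = 20892/89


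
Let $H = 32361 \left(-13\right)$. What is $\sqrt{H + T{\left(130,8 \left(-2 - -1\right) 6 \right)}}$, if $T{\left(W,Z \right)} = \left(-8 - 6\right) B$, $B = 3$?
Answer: $i \sqrt{420735} \approx 648.64 i$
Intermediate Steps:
$T{\left(W,Z \right)} = -42$ ($T{\left(W,Z \right)} = \left(-8 - 6\right) 3 = \left(-14\right) 3 = -42$)
$H = -420693$
$\sqrt{H + T{\left(130,8 \left(-2 - -1\right) 6 \right)}} = \sqrt{-420693 - 42} = \sqrt{-420735} = i \sqrt{420735}$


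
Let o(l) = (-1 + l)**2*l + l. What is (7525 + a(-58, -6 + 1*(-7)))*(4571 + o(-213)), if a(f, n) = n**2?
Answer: -75017961860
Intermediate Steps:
o(l) = l + l*(-1 + l)**2 (o(l) = l*(-1 + l)**2 + l = l + l*(-1 + l)**2)
(7525 + a(-58, -6 + 1*(-7)))*(4571 + o(-213)) = (7525 + (-6 + 1*(-7))**2)*(4571 - 213*(1 + (-1 - 213)**2)) = (7525 + (-6 - 7)**2)*(4571 - 213*(1 + (-214)**2)) = (7525 + (-13)**2)*(4571 - 213*(1 + 45796)) = (7525 + 169)*(4571 - 213*45797) = 7694*(4571 - 9754761) = 7694*(-9750190) = -75017961860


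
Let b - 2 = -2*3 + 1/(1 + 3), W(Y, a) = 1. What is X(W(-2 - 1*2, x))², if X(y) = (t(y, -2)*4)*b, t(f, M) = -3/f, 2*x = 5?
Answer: 2025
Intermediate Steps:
x = 5/2 (x = (½)*5 = 5/2 ≈ 2.5000)
b = -15/4 (b = 2 + (-2*3 + 1/(1 + 3)) = 2 + (-6 + 1/4) = 2 + (-6 + ¼) = 2 - 23/4 = -15/4 ≈ -3.7500)
X(y) = 45/y (X(y) = (-3/y*4)*(-15/4) = -12/y*(-15/4) = 45/y)
X(W(-2 - 1*2, x))² = (45/1)² = (45*1)² = 45² = 2025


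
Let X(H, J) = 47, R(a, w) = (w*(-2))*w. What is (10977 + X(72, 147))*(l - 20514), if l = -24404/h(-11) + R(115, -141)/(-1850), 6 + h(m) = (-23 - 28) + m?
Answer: -3490212157952/15725 ≈ -2.2195e+8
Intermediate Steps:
R(a, w) = -2*w**2 (R(a, w) = (-2*w)*w = -2*w**2)
h(m) = -57 + m (h(m) = -6 + ((-23 - 28) + m) = -6 + (-51 + m) = -57 + m)
l = 5981402/15725 (l = -24404/(-57 - 11) - 2*(-141)**2/(-1850) = -24404/(-68) - 2*19881*(-1/1850) = -24404*(-1/68) - 39762*(-1/1850) = 6101/17 + 19881/925 = 5981402/15725 ≈ 380.38)
(10977 + X(72, 147))*(l - 20514) = (10977 + 47)*(5981402/15725 - 20514) = 11024*(-316601248/15725) = -3490212157952/15725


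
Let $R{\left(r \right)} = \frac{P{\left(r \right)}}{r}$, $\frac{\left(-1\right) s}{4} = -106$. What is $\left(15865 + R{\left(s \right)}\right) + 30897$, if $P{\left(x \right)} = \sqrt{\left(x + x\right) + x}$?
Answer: $46762 + \frac{\sqrt{318}}{212} \approx 46762.0$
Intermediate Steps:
$s = 424$ ($s = \left(-4\right) \left(-106\right) = 424$)
$P{\left(x \right)} = \sqrt{3} \sqrt{x}$ ($P{\left(x \right)} = \sqrt{2 x + x} = \sqrt{3 x} = \sqrt{3} \sqrt{x}$)
$R{\left(r \right)} = \frac{\sqrt{3}}{\sqrt{r}}$ ($R{\left(r \right)} = \frac{\sqrt{3} \sqrt{r}}{r} = \frac{\sqrt{3}}{\sqrt{r}}$)
$\left(15865 + R{\left(s \right)}\right) + 30897 = \left(15865 + \frac{\sqrt{3}}{2 \sqrt{106}}\right) + 30897 = \left(15865 + \sqrt{3} \frac{\sqrt{106}}{212}\right) + 30897 = \left(15865 + \frac{\sqrt{318}}{212}\right) + 30897 = 46762 + \frac{\sqrt{318}}{212}$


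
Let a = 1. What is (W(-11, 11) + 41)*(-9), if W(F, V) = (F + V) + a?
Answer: -378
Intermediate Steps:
W(F, V) = 1 + F + V (W(F, V) = (F + V) + 1 = 1 + F + V)
(W(-11, 11) + 41)*(-9) = ((1 - 11 + 11) + 41)*(-9) = (1 + 41)*(-9) = 42*(-9) = -378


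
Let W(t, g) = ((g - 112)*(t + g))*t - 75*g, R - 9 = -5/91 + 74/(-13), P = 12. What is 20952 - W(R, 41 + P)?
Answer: 295818703/8281 ≈ 35723.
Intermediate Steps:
R = 296/91 (R = 9 + (-5/91 + 74/(-13)) = 9 + (-5*1/91 + 74*(-1/13)) = 9 + (-5/91 - 74/13) = 9 - 523/91 = 296/91 ≈ 3.2527)
W(t, g) = -75*g + t*(-112 + g)*(g + t) (W(t, g) = ((-112 + g)*(g + t))*t - 75*g = t*(-112 + g)*(g + t) - 75*g = -75*g + t*(-112 + g)*(g + t))
20952 - W(R, 41 + P) = 20952 - (-112*(296/91)² - 75*(41 + 12) + (41 + 12)*(296/91)² + 296*(41 + 12)²/91 - 112*(41 + 12)*296/91) = 20952 - (-112*87616/8281 - 75*53 + 53*(87616/8281) + (296/91)*53² - 112*53*296/91) = 20952 - (-1401856/1183 - 3975 + 4643648/8281 + (296/91)*2809 - 251008/13) = 20952 - (-1401856/1183 - 3975 + 4643648/8281 + 831464/91 - 251008/13) = 20952 - 1*(-122315191/8281) = 20952 + 122315191/8281 = 295818703/8281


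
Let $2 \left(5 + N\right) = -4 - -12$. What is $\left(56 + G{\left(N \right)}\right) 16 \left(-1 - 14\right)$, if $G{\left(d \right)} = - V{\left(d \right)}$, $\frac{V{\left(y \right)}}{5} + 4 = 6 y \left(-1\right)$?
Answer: $-11040$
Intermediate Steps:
$N = -1$ ($N = -5 + \frac{-4 - -12}{2} = -5 + \frac{-4 + 12}{2} = -5 + \frac{1}{2} \cdot 8 = -5 + 4 = -1$)
$V{\left(y \right)} = -20 - 30 y$ ($V{\left(y \right)} = -20 + 5 \cdot 6 y \left(-1\right) = -20 + 5 \left(- 6 y\right) = -20 - 30 y$)
$G{\left(d \right)} = 20 + 30 d$ ($G{\left(d \right)} = - (-20 - 30 d) = 20 + 30 d$)
$\left(56 + G{\left(N \right)}\right) 16 \left(-1 - 14\right) = \left(56 + \left(20 + 30 \left(-1\right)\right)\right) 16 \left(-1 - 14\right) = \left(56 + \left(20 - 30\right)\right) 16 \left(-15\right) = \left(56 - 10\right) \left(-240\right) = 46 \left(-240\right) = -11040$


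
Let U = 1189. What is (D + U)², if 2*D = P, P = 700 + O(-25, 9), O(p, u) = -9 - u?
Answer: 2340900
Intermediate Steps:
P = 682 (P = 700 + (-9 - 1*9) = 700 + (-9 - 9) = 700 - 18 = 682)
D = 341 (D = (½)*682 = 341)
(D + U)² = (341 + 1189)² = 1530² = 2340900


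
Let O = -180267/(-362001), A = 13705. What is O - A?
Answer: -1653681146/120667 ≈ -13705.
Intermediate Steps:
O = 60089/120667 (O = -180267*(-1/362001) = 60089/120667 ≈ 0.49797)
O - A = 60089/120667 - 1*13705 = 60089/120667 - 13705 = -1653681146/120667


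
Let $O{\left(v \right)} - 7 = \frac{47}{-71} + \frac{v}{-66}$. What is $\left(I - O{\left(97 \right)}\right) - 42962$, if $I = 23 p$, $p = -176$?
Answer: $- \frac{220311673}{4686} \approx -47015.0$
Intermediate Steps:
$I = -4048$ ($I = 23 \left(-176\right) = -4048$)
$O{\left(v \right)} = \frac{450}{71} - \frac{v}{66}$ ($O{\left(v \right)} = 7 + \left(\frac{47}{-71} + \frac{v}{-66}\right) = 7 + \left(47 \left(- \frac{1}{71}\right) + v \left(- \frac{1}{66}\right)\right) = 7 - \left(\frac{47}{71} + \frac{v}{66}\right) = \frac{450}{71} - \frac{v}{66}$)
$\left(I - O{\left(97 \right)}\right) - 42962 = \left(-4048 - \left(\frac{450}{71} - \frac{97}{66}\right)\right) - 42962 = \left(-4048 - \frac{22813}{4686}\right) - 42962 = - \frac{18991741}{4686} - 42962 = - \frac{220311673}{4686}$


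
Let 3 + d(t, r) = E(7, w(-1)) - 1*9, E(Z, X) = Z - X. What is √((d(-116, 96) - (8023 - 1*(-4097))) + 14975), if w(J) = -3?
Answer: 3*√317 ≈ 53.413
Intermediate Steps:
d(t, r) = -2 (d(t, r) = -3 + ((7 - 1*(-3)) - 1*9) = -3 + ((7 + 3) - 9) = -3 + (10 - 9) = -3 + 1 = -2)
√((d(-116, 96) - (8023 - 1*(-4097))) + 14975) = √((-2 - (8023 - 1*(-4097))) + 14975) = √((-2 - (8023 + 4097)) + 14975) = √((-2 - 1*12120) + 14975) = √((-2 - 12120) + 14975) = √(-12122 + 14975) = √2853 = 3*√317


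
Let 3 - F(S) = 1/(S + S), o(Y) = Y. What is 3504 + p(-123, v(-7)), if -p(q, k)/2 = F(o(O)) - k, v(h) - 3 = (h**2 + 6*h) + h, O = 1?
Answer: 3505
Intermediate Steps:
v(h) = 3 + h**2 + 7*h (v(h) = 3 + ((h**2 + 6*h) + h) = 3 + (h**2 + 7*h) = 3 + h**2 + 7*h)
F(S) = 3 - 1/(2*S) (F(S) = 3 - 1/(S + S) = 3 - 1/(2*S))
p(q, k) = -5 + 2*k (p(q, k) = -2*((3 - 1/2/1) - k) = -2*((3 - 1/2*1) - k) = -2*((3 - 1/2) - k) = -2*(5/2 - k) = -5 + 2*k)
3504 + p(-123, v(-7)) = 3504 + (-5 + 2*(3 + (-7)**2 + 7*(-7))) = 3504 + (-5 + 2*(3 + 49 - 49)) = 3504 + (-5 + 2*3) = 3504 + (-5 + 6) = 3504 + 1 = 3505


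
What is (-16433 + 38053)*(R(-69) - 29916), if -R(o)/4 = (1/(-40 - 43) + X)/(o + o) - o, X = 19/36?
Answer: -1462814356370/2241 ≈ -6.5275e+8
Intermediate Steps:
X = 19/36 (X = 19*(1/36) = 19/36 ≈ 0.52778)
R(o) = 4*o - 1541/(1494*o) (R(o) = -4*((1/(-40 - 43) + 19/36)/(o + o) - o) = -4*((1/(-83) + 19/36)/((2*o)) - o) = -4*((-1/83 + 19/36)*(1/(2*o)) - o) = -4*(1541*(1/(2*o))/2988 - o) = -4*(1541/(5976*o) - o) = -4*(-o + 1541/(5976*o)) = 4*o - 1541/(1494*o))
(-16433 + 38053)*(R(-69) - 29916) = (-16433 + 38053)*((4*(-69) - 1541/1494/(-69)) - 29916) = 21620*((-276 - 1541/1494*(-1/69)) - 29916) = 21620*((-276 + 67/4482) - 29916) = 21620*(-1236965/4482 - 29916) = 21620*(-135320477/4482) = -1462814356370/2241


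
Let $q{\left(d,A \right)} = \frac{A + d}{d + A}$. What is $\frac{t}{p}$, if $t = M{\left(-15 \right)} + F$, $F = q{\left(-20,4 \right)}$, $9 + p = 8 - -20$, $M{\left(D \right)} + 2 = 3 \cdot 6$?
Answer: $\frac{17}{19} \approx 0.89474$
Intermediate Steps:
$q{\left(d,A \right)} = 1$ ($q{\left(d,A \right)} = \frac{A + d}{A + d} = 1$)
$M{\left(D \right)} = 16$ ($M{\left(D \right)} = -2 + 3 \cdot 6 = -2 + 18 = 16$)
$p = 19$ ($p = -9 + \left(8 - -20\right) = -9 + \left(8 + 20\right) = -9 + 28 = 19$)
$F = 1$
$t = 17$ ($t = 16 + 1 = 17$)
$\frac{t}{p} = \frac{17}{19}$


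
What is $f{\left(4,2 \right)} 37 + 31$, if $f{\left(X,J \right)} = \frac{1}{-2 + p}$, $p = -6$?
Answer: $\frac{211}{8} \approx 26.375$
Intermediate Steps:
$f{\left(X,J \right)} = - \frac{1}{8}$ ($f{\left(X,J \right)} = \frac{1}{-2 - 6} = \frac{1}{-8} = - \frac{1}{8}$)
$f{\left(4,2 \right)} 37 + 31 = \left(- \frac{1}{8}\right) 37 + 31 = - \frac{37}{8} + 31 = \frac{211}{8}$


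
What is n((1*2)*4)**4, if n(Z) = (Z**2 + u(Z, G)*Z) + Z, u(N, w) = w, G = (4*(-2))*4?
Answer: 1146228736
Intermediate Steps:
G = -32 (G = -8*4 = -32)
n(Z) = Z**2 - 31*Z (n(Z) = (Z**2 - 32*Z) + Z = Z**2 - 31*Z)
n((1*2)*4)**4 = (((1*2)*4)*(-31 + (1*2)*4))**4 = ((2*4)*(-31 + 2*4))**4 = (8*(-31 + 8))**4 = (8*(-23))**4 = (-184)**4 = 1146228736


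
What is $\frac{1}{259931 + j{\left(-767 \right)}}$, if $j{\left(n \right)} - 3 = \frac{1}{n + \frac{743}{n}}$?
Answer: $\frac{589032}{153109443121} \approx 3.8471 \cdot 10^{-6}$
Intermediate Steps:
$j{\left(n \right)} = 3 + \frac{1}{n + \frac{743}{n}}$
$\frac{1}{259931 + j{\left(-767 \right)}} = \frac{1}{259931 + \frac{2229 - 767 + 3 \left(-767\right)^{2}}{743 + \left(-767\right)^{2}}} = \frac{1}{259931 + \frac{2229 - 767 + 3 \cdot 588289}{743 + 588289}} = \frac{1}{259931 + \frac{2229 - 767 + 1764867}{589032}} = \frac{1}{259931 + \frac{1}{589032} \cdot 1766329} = \frac{1}{259931 + \frac{1766329}{589032}} = \frac{1}{\frac{153109443121}{589032}} = \frac{589032}{153109443121}$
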